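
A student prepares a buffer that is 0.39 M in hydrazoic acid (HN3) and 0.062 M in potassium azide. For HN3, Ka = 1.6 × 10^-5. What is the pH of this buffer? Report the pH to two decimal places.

pH = 4.00

pKa = −log(1.6 × 10^-5) = 4.796
pH = pKa + log([A⁻]/[HA]) = 4.796 + log(0.062/0.39)
pH = 4.796 + (-0.799) = 4.00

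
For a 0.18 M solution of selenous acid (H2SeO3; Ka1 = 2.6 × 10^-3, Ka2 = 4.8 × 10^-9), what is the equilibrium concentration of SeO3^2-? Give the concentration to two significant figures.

First ionization gives [H+] ≈ [HSeO3-] = 2.04 × 10^-2 M.
Second step: Ka2 = [H+][SeO3^2-]/[HSeO3-] ≈ [SeO3^2-] (since [H+] ≈ [HSeO3-]).
So [SeO3^2-] ≈ Ka2.

4.8 × 10^-9 M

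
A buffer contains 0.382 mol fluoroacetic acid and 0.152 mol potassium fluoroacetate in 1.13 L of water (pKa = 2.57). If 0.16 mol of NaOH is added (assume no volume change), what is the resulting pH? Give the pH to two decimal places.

OH- converts FCH2COOH to FCH2COO-: FCH2COOH → 0.222 mol, FCH2COO- → 0.312 mol.
Henderson–Hasselbalch with mole ratio 0.312/0.222: pH = 2.57 + (+0.148)

pH = 2.72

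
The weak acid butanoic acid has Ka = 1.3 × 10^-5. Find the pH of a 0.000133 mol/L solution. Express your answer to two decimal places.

pH = 4.45

CH3(CH2)2COOH ⇌ CH3(CH2)2COO- + H+
Ka = [H+]²/(0.000133 − [H+]) = 1.3 × 10^-5
The 5% rule fails; solving [H+]² + Ka·[H+] − Ka·C₀ = 0 exactly:
[H+] = [−1.3e-05 + √(1.3e-05² + 6.92e-09)]/2 = 3.56 × 10^-5 M
pH = −log[H+] = −log(3.56 × 10^-5) = 4.45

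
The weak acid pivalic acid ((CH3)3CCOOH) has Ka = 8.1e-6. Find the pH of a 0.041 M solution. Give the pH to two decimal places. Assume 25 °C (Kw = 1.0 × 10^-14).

pH = 3.24

(CH3)3CCOOH ⇌ (CH3)3CCOO- + H+
From the ICE table, Ka = [H+]²/(0.041 − [H+]) = 8.1 × 10^-6.
Since Ka ≪ C₀, [H+] ≈ √(Ka·C₀) = 5.76 × 10^-4 M.
Check: 1.4% ionized — well under 5%, approximation valid.
pH = −log(5.76 × 10^-4) = 3.24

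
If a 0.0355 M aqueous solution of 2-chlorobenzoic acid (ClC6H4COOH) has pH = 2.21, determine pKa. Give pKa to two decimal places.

pKa = 2.89

[H+] = 10^(-2.21) = 6.17 × 10^-3 M
At equilibrium [HA] = 0.0355 − 6.17 × 10^-3 = 2.93 × 10^-2 M
Ka = [H+][A-]/[HA] = (6.17 × 10^-3)² / 2.93 × 10^-2 = 1.30 × 10^-3
pKa = -log(1.30 × 10^-3) = 2.89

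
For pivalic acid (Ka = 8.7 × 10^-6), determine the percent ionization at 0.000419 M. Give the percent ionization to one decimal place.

(CH3)3CCOOH ⇌ (CH3)3CCOO- + H+; let x = [H+] at equilibrium.
Solve x² + 8.7e-06x − 3.65e-09 = 0 → x = 5.62 × 10^-5 M
% ionization = x/C₀ × 100% = 5.62 × 10^-5/0.000419 × 100% = 13.4%

13.4%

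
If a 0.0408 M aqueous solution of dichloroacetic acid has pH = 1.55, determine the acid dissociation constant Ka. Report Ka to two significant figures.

[H+] = 10^(-1.55) = 2.82 × 10^-2 M
At equilibrium [HA] = 0.0408 − 2.82 × 10^-2 = 1.26 × 10^-2 M
Ka = [H+][A-]/[HA] = (2.82 × 10^-2)² / 1.26 × 10^-2 = 6.3 × 10^-2

Ka = 6.3 × 10^-2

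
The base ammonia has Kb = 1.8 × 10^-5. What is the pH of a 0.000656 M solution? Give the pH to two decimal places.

NH3 + H2O ⇌ NH4+ + OH-
From the ICE table, Kb = [OH-]²/(0.000656 − [OH-]) = 1.8 × 10^-5.
Here C₀/Kb ≈ 36.4, so the small-[OH-] approximation fails. Use the quadratic:
[OH-] = [−1.8e-05 + √(1.8e-05² + 4.72e-08)]/2 = 1.00 × 10^-4 M
pOH = −log(1.00 × 10^-4) = 4.00; pH = 14.00 − 4.00 = 10.00

pH = 10.00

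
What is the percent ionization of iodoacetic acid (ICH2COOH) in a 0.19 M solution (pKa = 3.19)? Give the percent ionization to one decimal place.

5.7%

ICH2COOH ⇌ ICH2COO- + H+; let x = [H+] at equilibrium.
Ka = 10^(−3.19) = 6.46 × 10^-4
Ka = x²/(C₀ − x); solving the quadratic gives x = 1.08 × 10^-2 M.
Fraction ionized = 1.08 × 10^-2 / 0.19 = 0.0568 → 5.7%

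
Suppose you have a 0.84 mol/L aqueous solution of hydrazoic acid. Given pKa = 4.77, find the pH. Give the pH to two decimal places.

pH = 2.42

HN3 ⇌ N3- + H+
Ka = 10^(−4.77) = 1.70 × 10^-5
From the ICE table, Ka = x²/(0.84 − x) = 1.70 × 10^-5.
Since Ka ≪ C₀, x ≈ √(Ka·C₀) = 3.78 × 10^-3 M.
pH = −log(3.78 × 10^-3) = 2.42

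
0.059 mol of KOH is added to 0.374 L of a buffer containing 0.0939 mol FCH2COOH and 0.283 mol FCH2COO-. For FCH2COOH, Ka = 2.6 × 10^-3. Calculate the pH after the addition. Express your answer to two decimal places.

pH = 3.58

OH- converts FCH2COOH to FCH2COO-: FCH2COOH → 0.0349 mol, FCH2COO- → 0.342 mol.
pKa = −log(2.6 × 10^-3) = 2.585
pH = pKa + log([A⁻]/[HA]) = 2.585 + log(0.342/0.0349) = 2.585 +0.991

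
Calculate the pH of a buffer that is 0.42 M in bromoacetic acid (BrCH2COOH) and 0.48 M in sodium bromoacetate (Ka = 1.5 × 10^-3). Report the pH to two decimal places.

pH = 2.88

pKa = −log(1.5 × 10^-3) = 2.824
pH = pKa + log([A⁻]/[HA]) = 2.824 + log(0.48/0.42)
pH = 2.824 + (+0.058) = 2.88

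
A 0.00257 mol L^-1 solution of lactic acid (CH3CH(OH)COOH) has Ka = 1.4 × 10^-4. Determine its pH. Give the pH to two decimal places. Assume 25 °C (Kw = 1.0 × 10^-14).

CH3CH(OH)COOH ⇌ CH3CH(OH)COO- + H+
Ka = x²/(0.00257 − x) = 1.4 × 10^-4
The 5% rule fails; solving x² + Ka·x − Ka·C₀ = 0 exactly:
x = (−Ka + √(Ka² + 4·Ka·C₀))/2 = 5.34 × 10^-4 M
pH = −log[H+] = −log(5.34 × 10^-4) = 3.27

pH = 3.27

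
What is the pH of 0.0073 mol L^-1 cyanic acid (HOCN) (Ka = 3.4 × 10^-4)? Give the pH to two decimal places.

pH = 2.85

HOCN ⇌ OCN- + H+
Ka = x²/(0.0073 − x) = 3.4 × 10^-4
Here C₀/Ka ≈ 21.5, so the small-x approximation fails. Use the quadratic:
x = (−Ka + √(Ka² + 4·Ka·C₀))/2 = 1.41 × 10^-3 M
pH = −log(1.41 × 10^-3) = 2.85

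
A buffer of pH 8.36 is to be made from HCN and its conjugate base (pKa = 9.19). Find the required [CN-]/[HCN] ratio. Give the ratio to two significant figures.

pH = pKa + log(r) ⇒ log(r) = 8.36 − 9.19 = -0.83
r = [CN-]/[HCN] = 10^(-0.83) = 0.148

ratio = 0.15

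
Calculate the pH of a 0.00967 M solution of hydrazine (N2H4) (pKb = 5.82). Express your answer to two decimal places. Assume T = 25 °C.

N2H4 + H2O ⇌ N2H5+ + OH-
Kb = 10^(−5.82) = 1.51 × 10^-6
From the ICE table, Kb = [OH-]²/(0.00967 − [OH-]) = 1.51 × 10^-6.
Neglecting [OH-] in the denominator: [OH-] = √(1.51 × 10^-6 × 0.00967) = 1.21 × 10^-4 M
([OH-]/C₀ = 1.2% < 5%, so the approximation holds.)
pOH = −log(1.21 × 10^-4) = 3.92; pH = 14.00 − 3.92 = 10.08

pH = 10.08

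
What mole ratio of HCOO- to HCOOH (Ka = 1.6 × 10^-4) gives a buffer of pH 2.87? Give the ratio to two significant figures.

pKa = -log(1.6 × 10^-4) = 3.796
pH = pKa + log(r) ⇒ log(r) = 2.87 − 3.796 = -0.926
r = [HCOO-]/[HCOOH] = 10^(-0.926) = 0.119

ratio = 0.12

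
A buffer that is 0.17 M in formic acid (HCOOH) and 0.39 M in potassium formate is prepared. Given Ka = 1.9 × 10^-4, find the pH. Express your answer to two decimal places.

pKa = −log(1.9 × 10^-4) = 3.721
Henderson–Hasselbalch: pH = pKa + log([HCOO-]/[HCOOH]) = 3.721 + log(0.39/0.17)
pH = 3.721 + (+0.361) = 4.08

pH = 4.08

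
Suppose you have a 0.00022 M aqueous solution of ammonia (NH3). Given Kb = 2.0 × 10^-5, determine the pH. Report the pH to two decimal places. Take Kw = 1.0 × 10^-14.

NH3 + H2O ⇌ NH4+ + OH-
Kb = x²/(0.00022 − x) = 2.0 × 10^-5
The 5% rule fails; solving x² + Kb·x − Kb·C₀ = 0 exactly:
x = [−2e-05 + √(2e-05² + 1.76e-08)]/2 = 5.71 × 10^-5 M
pOH = 4.24, so pH = 14.00 − pOH = 9.76

pH = 9.76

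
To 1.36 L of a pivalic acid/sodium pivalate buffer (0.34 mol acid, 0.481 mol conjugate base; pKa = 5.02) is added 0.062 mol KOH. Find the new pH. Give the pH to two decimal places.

pH = 5.31

After neutralization: n((CH3)3CCOOH) = 0.278 mol, n((CH3)3CCOO-) = 0.543 mol.
Henderson–Hasselbalch with mole ratio 0.543/0.278: pH = 5.02 + (+0.291)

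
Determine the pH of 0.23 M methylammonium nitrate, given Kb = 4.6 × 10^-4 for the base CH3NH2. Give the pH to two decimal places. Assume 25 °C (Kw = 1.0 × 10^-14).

CH3NH3+ is the conjugate acid of the weak base CH3NH2.
Ka = Kw/Kb = 1.0×10^-14 / 4.6 × 10^-4 = 2.17 × 10^-11
Let x = [H+] at equilibrium. Ka = x²/(0.23 − x).
Neglecting x in the denominator: x = √(2.17 × 10^-11 × 0.23) = 2.23 × 10^-6 M
pH = −log(2.23 × 10^-6) = 5.65

pH = 5.65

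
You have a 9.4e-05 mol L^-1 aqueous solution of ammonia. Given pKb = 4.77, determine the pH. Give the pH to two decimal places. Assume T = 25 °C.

NH3 + H2O ⇌ NH4+ + OH-
Kb = 10^(−4.77) = 1.70 × 10^-5
From the ICE table, Kb = x²/(9.4e-05 − x) = 1.70 × 10^-5.
x is not negligible relative to C₀; solve x² + 1.7e-05·x − 1.6e-09 = 0.
x = [−1.7e-05 + √(1.7e-05² + 6.39e-09)]/2 = 3.24 × 10^-5 M
pOH = 4.49, so pH = 14.00 − pOH = 9.51

pH = 9.51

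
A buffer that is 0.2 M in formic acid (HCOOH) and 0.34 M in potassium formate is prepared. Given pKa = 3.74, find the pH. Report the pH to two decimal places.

Using pH = pKa + log([base]/[acid]) with [base]/[acid] = 0.34/0.2:
pH = 3.74 + (+0.230) = 3.97

pH = 3.97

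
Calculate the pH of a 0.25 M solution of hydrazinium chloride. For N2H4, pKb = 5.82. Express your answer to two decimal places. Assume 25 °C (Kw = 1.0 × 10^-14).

pH = 4.39

N2H5+ is the conjugate acid of the weak base N2H4.
Kb = 10^(−5.82) = 1.51 × 10^-6
Ka = Kw/Kb = 1.0×10^-14 / 1.51 × 10^-6 = 6.62 × 10^-9
Ka = x²/(0.25 − x) = 6.62 × 10^-9
Assume x ≪ 0.25: x ≈ √(6.62 × 10^-9 × 0.25) = 4.07 × 10^-5 M
Check: 0.016% ionized — well under 5%, approximation valid.
pH = −log(4.07 × 10^-5) = 4.39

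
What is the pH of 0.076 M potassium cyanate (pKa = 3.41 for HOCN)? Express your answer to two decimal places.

OCN- is the conjugate base of the weak acid HOCN.
Ka = 10^(−3.41) = 3.89 × 10^-4
Kb = Kw/Ka = 1.0×10^-14 / 3.89 × 10^-4 = 2.57 × 10^-11
From the ICE table, Kb = [OH-]²/(0.076 − [OH-]) = 2.57 × 10^-11.
Since Kb ≪ C₀, [OH-] ≈ √(Kb·C₀) = 1.40 × 10^-6 M.
([OH-]/C₀ = 0.0018% < 5%, so the approximation holds.)
pOH = −log(1.40 × 10^-6) = 5.85; pH = 14.00 − 5.85 = 8.15

pH = 8.15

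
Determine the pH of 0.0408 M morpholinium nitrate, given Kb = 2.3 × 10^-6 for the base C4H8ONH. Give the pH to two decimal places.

pH = 4.88

C4H8ONH2+ is the conjugate acid of the weak base C4H8ONH.
Ka = Kw/Kb = 1.0×10^-14 / 2.3 × 10^-6 = 4.35 × 10^-9
Ka = x²/(0.0408 − x) = 4.35 × 10^-9
Since Ka ≪ C₀, x ≈ √(Ka·C₀) = 1.33 × 10^-5 M.
pH = −log[H+] = −log(1.33 × 10^-5) = 4.88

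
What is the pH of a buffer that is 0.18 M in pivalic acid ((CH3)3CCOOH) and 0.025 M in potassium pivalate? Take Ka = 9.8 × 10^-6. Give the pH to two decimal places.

pH = 4.15

pKa = −log(9.8 × 10^-6) = 5.009
pH = pKa + log([A⁻]/[HA]) = 5.009 + log(0.025/0.18)
pH = 5.009 + (-0.857) = 4.15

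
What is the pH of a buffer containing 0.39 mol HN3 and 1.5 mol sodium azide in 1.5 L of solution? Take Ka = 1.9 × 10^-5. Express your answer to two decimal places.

pH = 5.31

pKa = −log(1.9 × 10^-5) = 4.721
Using pH = pKa + log([base]/[acid]) with [base]/[acid] = 1.5/0.39:
pH = 4.721 + (+0.585) = 5.31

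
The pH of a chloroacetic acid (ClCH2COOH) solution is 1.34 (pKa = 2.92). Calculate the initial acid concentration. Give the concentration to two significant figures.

C₀ = 1.8 M

[H+] = 10^(-1.34) = 4.57 × 10^-2 M = x
Ka = 10^(−2.92) = 1.20 × 10^-3
Ka = x²/(C₀ − x) ⇒ C₀ = x + x²/Ka
C₀ = 4.57 × 10^-2 + (4.57 × 10^-2)²/(1.20 × 10^-3) = 1.79 M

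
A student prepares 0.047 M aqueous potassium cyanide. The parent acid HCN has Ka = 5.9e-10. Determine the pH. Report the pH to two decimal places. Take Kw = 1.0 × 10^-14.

CN- is the conjugate base of the weak acid HCN.
Kb = Kw/Ka = 1.0×10^-14 / 5.9 × 10^-10 = 1.69 × 10^-5
From the ICE table, Kb = [OH-]²/(0.047 − [OH-]) = 1.69 × 10^-5.
Assume [OH-] ≪ 0.047: [OH-] ≈ √(1.69 × 10^-5 × 0.047) = 8.91 × 10^-4 M
([OH-]/C₀ = 1.9% < 5%, so the approximation holds.)
pOH = 3.05, so pH = 14.00 − pOH = 10.95

pH = 10.95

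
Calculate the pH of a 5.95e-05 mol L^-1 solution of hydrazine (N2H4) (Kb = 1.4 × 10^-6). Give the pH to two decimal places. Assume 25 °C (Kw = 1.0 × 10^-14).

N2H4 + H2O ⇌ N2H5+ + OH-
Let x = [OH-] at equilibrium. Kb = x²/(5.95e-05 − x).
Here C₀/Kb ≈ 42.5, so the small-x approximation fails. Use the quadratic:
x = (−Kb + √(Kb² + 4·Kb·C₀))/2 = 8.45 × 10^-6 M
pOH = −log(8.45 × 10^-6) = 5.07; pH = 14.00 − 5.07 = 8.93

pH = 8.93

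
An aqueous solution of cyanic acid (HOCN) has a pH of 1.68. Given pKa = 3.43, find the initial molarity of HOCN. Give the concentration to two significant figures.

C₀ = 1.2 M

[H+] = 10^(-1.68) = 2.09 × 10^-2 M = x
Ka = 10^(−3.43) = 3.72 × 10^-4
Ka = x²/(C₀ − x) ⇒ C₀ = x + x²/Ka
C₀ = 2.09 × 10^-2 + (2.09 × 10^-2)²/(3.72 × 10^-4) = 1.20 M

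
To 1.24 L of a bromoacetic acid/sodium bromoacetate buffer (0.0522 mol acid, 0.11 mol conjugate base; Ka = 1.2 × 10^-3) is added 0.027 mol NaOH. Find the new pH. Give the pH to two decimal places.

After neutralization: n(BrCH2COOH) = 0.0252 mol, n(BrCH2COO-) = 0.137 mol.
pKa = −log(1.2 × 10^-3) = 2.921
Henderson–Hasselbalch with mole ratio 0.137/0.0252: pH = 2.921 + (+0.735)

pH = 3.66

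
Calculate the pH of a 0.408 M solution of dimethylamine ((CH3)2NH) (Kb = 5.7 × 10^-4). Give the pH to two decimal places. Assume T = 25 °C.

(CH3)2NH + H2O ⇌ (CH3)2NH2+ + OH-
From the ICE table, Kb = x²/(0.408 − x) = 5.7 × 10^-4.
Neglecting x in the denominator: x = √(5.7 × 10^-4 × 0.408) = 1.52 × 10^-2 M
Check: 3.7% ionized — well under 5%, approximation valid.
pOH = −log(1.52 × 10^-2) = 1.82; pH = 14.00 − 1.82 = 12.18

pH = 12.18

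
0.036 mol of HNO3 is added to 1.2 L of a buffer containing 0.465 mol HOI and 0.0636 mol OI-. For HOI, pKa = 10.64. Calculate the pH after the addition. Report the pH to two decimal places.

pH = 9.38

After neutralization: n(HOI) = 0.501 mol, n(OI-) = 0.0276 mol.
pH = pKa + log([A⁻]/[HA]) = 10.64 + log(0.0276/0.501) = 10.64 -1.259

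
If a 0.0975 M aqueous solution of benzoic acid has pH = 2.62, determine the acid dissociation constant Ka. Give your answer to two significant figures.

[H+] = 10^(-2.62) = 2.40 × 10^-3 M
At equilibrium [HA] = 0.0975 − 2.40 × 10^-3 = 9.51 × 10^-2 M
Ka = [H+][A-]/[HA] = (2.40 × 10^-3)² / 9.51 × 10^-2 = 6.1 × 10^-5

Ka = 6.1 × 10^-5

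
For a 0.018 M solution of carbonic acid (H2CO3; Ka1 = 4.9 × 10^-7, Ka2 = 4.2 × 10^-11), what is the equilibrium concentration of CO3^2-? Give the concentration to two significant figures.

4.2 × 10^-11 M

First ionization gives [H+] ≈ [HCO3-] = 9.39 × 10^-5 M.
Second step: Ka2 = [H+][CO3^2-]/[HCO3-] ≈ [CO3^2-] (since [H+] ≈ [HCO3-]).
So [CO3^2-] ≈ Ka2.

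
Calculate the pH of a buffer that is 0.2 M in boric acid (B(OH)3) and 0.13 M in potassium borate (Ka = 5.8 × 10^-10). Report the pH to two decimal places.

pKa = −log(5.8 × 10^-10) = 9.237
Henderson–Hasselbalch: pH = pKa + log([B(OH)4-]/[B(OH)3]) = 9.237 + log(0.13/0.2)
pH = 9.237 + (-0.187) = 9.05

pH = 9.05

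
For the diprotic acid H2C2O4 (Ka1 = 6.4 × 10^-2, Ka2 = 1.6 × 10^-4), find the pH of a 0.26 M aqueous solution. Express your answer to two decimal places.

Ka1 ≫ Ka2, so treat the first dissociation as the only significant source of H+.
Ka1 = x²/(0.26 − x) = 6.4 × 10^-2
Solving the quadratic: x = (−Ka1 + √(Ka1² + 4·Ka1·C₀))/2 = 1.01 × 10^-1 M
pH = −log(1.01 × 10^-1) = 1.00

pH = 1.00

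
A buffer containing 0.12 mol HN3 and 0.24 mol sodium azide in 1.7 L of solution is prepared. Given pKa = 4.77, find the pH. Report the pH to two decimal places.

pH = 5.07

Henderson–Hasselbalch: pH = pKa + log([N3-]/[HN3]) = 4.77 + log(0.24/0.12)
pH = 4.77 + (+0.301) = 5.07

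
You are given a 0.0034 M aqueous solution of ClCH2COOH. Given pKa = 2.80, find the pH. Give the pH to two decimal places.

pH = 2.78

ClCH2COOH ⇌ ClCH2COO- + H+
Ka = 10^(−2.80) = 1.58 × 10^-3
From the ICE table, Ka = [H+]²/(0.0034 − [H+]) = 1.58 × 10^-3.
[H+] is not negligible relative to C₀; solve [H+]² + 0.00158·[H+] − 5.37e-06 = 0.
[H+] = (−Ka + √(Ka² + 4·Ka·C₀))/2 = 1.66 × 10^-3 M
pH = −log[H+] = −log(1.66 × 10^-3) = 2.78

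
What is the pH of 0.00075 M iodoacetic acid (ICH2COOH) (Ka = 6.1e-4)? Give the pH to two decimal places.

ICH2COOH ⇌ ICH2COO- + H+
From the ICE table, Ka = x²/(0.00075 − x) = 6.1 × 10^-4.
x is not negligible relative to C₀; solve x² + 0.00061·x − 4.58e-07 = 0.
x = [−0.00061 + √(0.00061² + 1.83e-06)]/2 = 4.37 × 10^-4 M
pH = −log[H+] = −log(4.37 × 10^-4) = 3.36

pH = 3.36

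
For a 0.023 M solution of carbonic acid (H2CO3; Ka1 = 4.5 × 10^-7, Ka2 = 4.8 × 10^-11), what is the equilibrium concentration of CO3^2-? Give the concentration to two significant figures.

4.8 × 10^-11 M

First ionization gives [H+] ≈ [HCO3-] = 1.02 × 10^-4 M.
Second step: Ka2 = [H+][CO3^2-]/[HCO3-] ≈ [CO3^2-] (since [H+] ≈ [HCO3-]).
So [CO3^2-] ≈ Ka2.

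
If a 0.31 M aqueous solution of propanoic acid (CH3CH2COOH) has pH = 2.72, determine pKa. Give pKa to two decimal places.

[H+] = 10^(-2.72) = 1.91 × 10^-3 M
At equilibrium [HA] = 0.31 − 1.91 × 10^-3 = 3.08 × 10^-1 M
Ka = [H+][A-]/[HA] = (1.91 × 10^-3)² / 3.08 × 10^-1 = 1.18 × 10^-5
pKa = -log(1.18 × 10^-5) = 4.93

pKa = 4.93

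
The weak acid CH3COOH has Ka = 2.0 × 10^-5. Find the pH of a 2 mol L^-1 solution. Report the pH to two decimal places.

CH3COOH ⇌ CH3COO- + H+
Ka = x²/(2 − x) = 2.0 × 10^-5
Since Ka ≪ C₀, x ≈ √(Ka·C₀) = 6.32 × 10^-3 M.
Check: 0.32% ionized — well under 5%, approximation valid.
pH = −log[H+] = −log(6.32 × 10^-3) = 2.20

pH = 2.20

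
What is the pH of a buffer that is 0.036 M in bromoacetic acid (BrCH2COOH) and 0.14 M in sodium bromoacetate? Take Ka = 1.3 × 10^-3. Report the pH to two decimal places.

pH = 3.48

pKa = −log(1.3 × 10^-3) = 2.886
Henderson–Hasselbalch: pH = pKa + log([BrCH2COO-]/[BrCH2COOH]) = 2.886 + log(0.14/0.036)
pH = 2.886 + (+0.590) = 3.48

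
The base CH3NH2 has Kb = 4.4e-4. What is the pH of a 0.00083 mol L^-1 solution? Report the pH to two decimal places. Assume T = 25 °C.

pH = 10.63

CH3NH2 + H2O ⇌ CH3NH3+ + OH-
Let x = [OH-] at equilibrium. Kb = x²/(0.00083 − x).
The 5% rule fails; solving x² + Kb·x − Kb·C₀ = 0 exactly:
x = [−0.00044 + √(0.00044² + 1.46e-06)]/2 = 4.23 × 10^-4 M
pOH = −log(4.23 × 10^-4) = 3.37; pH = 14.00 − 3.37 = 10.63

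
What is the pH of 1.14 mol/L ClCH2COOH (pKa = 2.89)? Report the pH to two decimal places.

pH = 1.42

ClCH2COOH ⇌ ClCH2COO- + H+
Ka = 10^(−2.89) = 1.29 × 10^-3
Ka = [H+]²/(1.14 − [H+]) = 1.29 × 10^-3
Since Ka ≪ C₀, [H+] ≈ √(Ka·C₀) = 3.83 × 10^-2 M.
pH = −log[H+] = −log(3.83 × 10^-2) = 1.42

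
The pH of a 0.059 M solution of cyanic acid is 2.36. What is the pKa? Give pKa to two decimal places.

pKa = 3.46

[H+] = 10^(-2.36) = 4.37 × 10^-3 M
At equilibrium [HA] = 0.059 − 4.37 × 10^-3 = 5.46 × 10^-2 M
Ka = [H+][A-]/[HA] = (4.37 × 10^-3)² / 5.46 × 10^-2 = 3.50 × 10^-4
pKa = -log(3.50 × 10^-4) = 3.46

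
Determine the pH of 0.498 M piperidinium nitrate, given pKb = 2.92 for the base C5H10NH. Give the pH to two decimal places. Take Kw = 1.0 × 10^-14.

pH = 5.69

C5H10NH2+ is the conjugate acid of the weak base C5H10NH.
Kb = 10^(−2.92) = 1.20 × 10^-3
Ka = Kw/Kb = 1.0×10^-14 / 1.20 × 10^-3 = 8.33 × 10^-12
Ka = [H+]²/(0.498 − [H+]) = 8.33 × 10^-12
Since Ka ≪ C₀, [H+] ≈ √(Ka·C₀) = 2.04 × 10^-6 M.
([H+]/C₀ = 0.00041% < 5%, so the approximation holds.)
pH = −log[H+] = −log(2.04 × 10^-6) = 5.69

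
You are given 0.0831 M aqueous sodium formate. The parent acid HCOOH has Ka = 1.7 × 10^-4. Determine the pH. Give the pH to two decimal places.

HCOO- is the conjugate base of the weak acid HCOOH.
Kb = Kw/Ka = 1.0×10^-14 / 1.7 × 10^-4 = 5.88 × 10^-11
Let x = [OH-] at equilibrium. Kb = x²/(0.0831 − x).
Assume x ≪ 0.0831: x ≈ √(5.88 × 10^-11 × 0.0831) = 2.21 × 10^-6 M
Check: 0.0027% ionized — well under 5%, approximation valid.
pOH = −log(2.21 × 10^-6) = 5.66; pH = 14.00 − 5.66 = 8.34

pH = 8.34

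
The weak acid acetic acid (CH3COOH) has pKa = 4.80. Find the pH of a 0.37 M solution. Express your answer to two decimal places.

CH3COOH ⇌ CH3COO- + H+
Ka = 10^(−4.80) = 1.58 × 10^-5
From the ICE table, Ka = x²/(0.37 − x) = 1.58 × 10^-5.
Assume x ≪ 0.37: x ≈ √(1.58 × 10^-5 × 0.37) = 2.42 × 10^-3 M
Check: 0.65% ionized — well under 5%, approximation valid.
pH = −log[H+] = −log(2.42 × 10^-3) = 2.62

pH = 2.62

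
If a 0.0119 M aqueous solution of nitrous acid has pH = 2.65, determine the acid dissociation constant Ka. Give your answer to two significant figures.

[H+] = 10^(-2.65) = 2.24 × 10^-3 M
At equilibrium [HA] = 0.0119 − 2.24 × 10^-3 = 9.66 × 10^-3 M
Ka = [H+][A-]/[HA] = (2.24 × 10^-3)² / 9.66 × 10^-3 = 5.2 × 10^-4

Ka = 5.2 × 10^-4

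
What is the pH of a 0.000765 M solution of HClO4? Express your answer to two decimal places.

HClO4 is a strong acid and dissociates completely, so [H+] = 0.000765 M.
pH = -log(0.000765) = 3.12

pH = 3.12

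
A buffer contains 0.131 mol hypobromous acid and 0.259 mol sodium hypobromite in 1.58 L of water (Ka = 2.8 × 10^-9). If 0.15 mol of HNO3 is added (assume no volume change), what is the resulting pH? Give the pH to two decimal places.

pH = 8.14

After neutralization: n(HOBr) = 0.281 mol, n(OBr-) = 0.109 mol.
pKa = −log(2.8 × 10^-9) = 8.553
pH = pKa + log([A⁻]/[HA]) = 8.553 + log(0.109/0.281) = 8.553 -0.411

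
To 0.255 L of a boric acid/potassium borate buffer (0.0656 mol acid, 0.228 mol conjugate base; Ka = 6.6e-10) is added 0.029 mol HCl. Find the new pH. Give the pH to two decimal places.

pH = 9.50

After neutralization: n(B(OH)3) = 0.0946 mol, n(B(OH)4-) = 0.199 mol.
pKa = −log(6.6 × 10^-10) = 9.180
pH = pKa + log([A⁻]/[HA]) = 9.180 + log(0.199/0.0946) = 9.180 +0.323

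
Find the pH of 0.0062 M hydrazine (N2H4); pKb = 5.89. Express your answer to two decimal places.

N2H4 + H2O ⇌ N2H5+ + OH-
Kb = 10^(−5.89) = 1.29 × 10^-6
Let x = [OH-] at equilibrium. Kb = x²/(0.0062 − x).
Since Kb ≪ C₀, x ≈ √(Kb·C₀) = 8.94 × 10^-5 M.
(x/C₀ = 1.4% < 5%, so the approximation holds.)
pOH = −log(8.94 × 10^-5) = 4.05; pH = 14.00 − 4.05 = 9.95

pH = 9.95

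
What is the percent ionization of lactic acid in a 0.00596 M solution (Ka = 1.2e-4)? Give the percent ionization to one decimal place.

13.2%

CH3CH(OH)COOH ⇌ CH3CH(OH)COO- + H+; let x = [H+] at equilibrium.
Ka = x²/(C₀ − x); solving the quadratic gives x = 7.88 × 10^-4 M.
% ionization = x/C₀ × 100% = 7.88 × 10^-4/0.00596 × 100% = 13.2%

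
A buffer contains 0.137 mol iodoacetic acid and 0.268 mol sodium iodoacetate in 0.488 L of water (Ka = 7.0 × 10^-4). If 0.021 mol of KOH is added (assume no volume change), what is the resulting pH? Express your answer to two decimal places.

After neutralization: n(ICH2COOH) = 0.116 mol, n(ICH2COO-) = 0.289 mol.
pKa = −log(7.0 × 10^-4) = 3.155
Henderson–Hasselbalch with mole ratio 0.289/0.116: pH = 3.155 + (+0.396)

pH = 3.55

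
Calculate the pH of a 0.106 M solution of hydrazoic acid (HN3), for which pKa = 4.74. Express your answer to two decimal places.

pH = 2.86

HN3 ⇌ N3- + H+
Ka = 10^(−4.74) = 1.82 × 10^-5
From the ICE table, Ka = [H+]²/(0.106 − [H+]) = 1.82 × 10^-5.
Neglecting [H+] in the denominator: [H+] = √(1.82 × 10^-5 × 0.106) = 1.39 × 10^-3 M
([H+]/C₀ = 1.3% < 5%, so the approximation holds.)
pH = −log[H+] = −log(1.39 × 10^-3) = 2.86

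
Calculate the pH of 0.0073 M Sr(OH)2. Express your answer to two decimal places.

Sr(OH)2 is a strong base (each formula unit releases 2 OH-); [OH-] = 0.0146 M.
pOH = -log(0.0146) = 1.84
pH = 14.00 - 1.84 = 12.16

pH = 12.16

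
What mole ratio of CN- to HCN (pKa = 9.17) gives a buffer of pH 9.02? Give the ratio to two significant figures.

ratio = 0.71

pH = pKa + log(r) ⇒ log(r) = 9.02 − 9.17 = -0.15
r = [CN-]/[HCN] = 10^(-0.15) = 0.708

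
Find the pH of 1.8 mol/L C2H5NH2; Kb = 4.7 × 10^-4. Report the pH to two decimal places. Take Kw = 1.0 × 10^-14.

pH = 12.46

C2H5NH2 + H2O ⇌ C2H5NH3+ + OH-
From the ICE table, Kb = [OH-]²/(1.8 − [OH-]) = 4.7 × 10^-4.
Since Kb ≪ C₀, [OH-] ≈ √(Kb·C₀) = 2.91 × 10^-2 M.
Check: 1.6% ionized — well under 5%, approximation valid.
pOH = −log(2.91 × 10^-2) = 1.54; pH = 14.00 − 1.54 = 12.46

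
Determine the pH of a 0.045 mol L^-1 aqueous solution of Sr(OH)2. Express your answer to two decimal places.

pH = 12.95

Sr(OH)2 is a strong base (each formula unit releases 2 OH-); [OH-] = 0.09 M.
pOH = -log(0.09) = 1.05
pH = 14.00 - 1.05 = 12.95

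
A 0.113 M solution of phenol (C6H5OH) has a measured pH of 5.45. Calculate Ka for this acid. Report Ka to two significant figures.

Ka = 1.1 × 10^-10

[H+] = 10^(-5.45) = 3.55 × 10^-6 M
At equilibrium [HA] = 0.113 − 3.55 × 10^-6 = 1.13 × 10^-1 M
Ka = [H+][A-]/[HA] = (3.55 × 10^-6)² / 1.13 × 10^-1 = 1.1 × 10^-10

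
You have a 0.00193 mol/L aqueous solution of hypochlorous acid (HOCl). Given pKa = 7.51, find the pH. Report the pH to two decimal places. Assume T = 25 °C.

HOCl ⇌ OCl- + H+
Ka = 10^(−7.51) = 3.09 × 10^-8
From the ICE table, Ka = x²/(0.00193 − x) = 3.09 × 10^-8.
Assume x ≪ 0.00193: x ≈ √(3.09 × 10^-8 × 0.00193) = 7.72 × 10^-6 M
Check: 0.4% ionized — well under 5%, approximation valid.
pH = −log(7.72 × 10^-6) = 5.11

pH = 5.11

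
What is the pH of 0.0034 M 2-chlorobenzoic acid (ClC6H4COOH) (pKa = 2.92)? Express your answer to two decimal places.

pH = 2.82

ClC6H4COOH ⇌ ClC6H4COO- + H+
Ka = 10^(−2.92) = 1.20 × 10^-3
From the ICE table, Ka = x²/(0.0034 − x) = 1.20 × 10^-3.
Here C₀/Ka ≈ 2.83, so the small-x approximation fails. Use the quadratic:
x = [−0.0012 + √(0.0012² + 1.63e-05)]/2 = 1.51 × 10^-3 M
pH = −log[H+] = −log(1.51 × 10^-3) = 2.82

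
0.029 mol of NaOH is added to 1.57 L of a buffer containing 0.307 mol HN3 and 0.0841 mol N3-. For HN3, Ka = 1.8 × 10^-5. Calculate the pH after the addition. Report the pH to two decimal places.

pH = 4.35

After neutralization: n(HN3) = 0.278 mol, n(N3-) = 0.113 mol.
pKa = −log(1.8 × 10^-5) = 4.745
pH = pKa + log(n_N3-/n_HN3) = 4.745 + log(0.113/0.278) = 4.745 + (-0.391)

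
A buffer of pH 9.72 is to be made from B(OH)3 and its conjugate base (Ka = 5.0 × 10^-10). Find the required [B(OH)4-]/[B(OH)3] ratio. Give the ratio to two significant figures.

pKa = -log(5.0 × 10^-10) = 9.301
pH = pKa + log(r) ⇒ log(r) = 9.72 − 9.301 = +0.419
r = [B(OH)4-]/[B(OH)3] = 10^(+0.419) = 2.62

ratio = 2.6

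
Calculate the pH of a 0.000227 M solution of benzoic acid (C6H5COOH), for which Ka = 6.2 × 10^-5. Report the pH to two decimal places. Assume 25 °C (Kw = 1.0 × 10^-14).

C6H5COOH ⇌ C6H5COO- + H+
From the ICE table, Ka = [H+]²/(0.000227 − [H+]) = 6.2 × 10^-5.
[H+] is not negligible relative to C₀; solve [H+]² + 6.2e-05·[H+] − 1.41e-08 = 0.
[H+] = (−Ka + √(Ka² + 4·Ka·C₀))/2 = 9.16 × 10^-5 M
pH = −log[H+] = −log(9.16 × 10^-5) = 4.04

pH = 4.04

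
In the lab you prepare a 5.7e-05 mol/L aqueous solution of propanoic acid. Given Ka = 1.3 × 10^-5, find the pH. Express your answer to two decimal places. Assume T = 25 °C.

pH = 4.67

CH3CH2COOH ⇌ CH3CH2COO- + H+
From the ICE table, Ka = [H+]²/(5.7e-05 − [H+]) = 1.3 × 10^-5.
The 5% rule fails; solving [H+]² + Ka·[H+] − Ka·C₀ = 0 exactly:
[H+] = [−1.3e-05 + √(1.3e-05² + 2.96e-09)]/2 = 2.15 × 10^-5 M
pH = −log(2.15 × 10^-5) = 4.67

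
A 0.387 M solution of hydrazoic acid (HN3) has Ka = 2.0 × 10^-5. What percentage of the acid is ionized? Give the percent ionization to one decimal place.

0.7%

HN3 ⇌ N3- + H+; let x = [H+] at equilibrium.
x ≈ √(Ka·C₀) = √(2.0 × 10^-5 × 0.387) = 2.78 × 10^-3 M
% ionization = x/C₀ × 100% = 2.78 × 10^-3/0.387 × 100% = 0.7%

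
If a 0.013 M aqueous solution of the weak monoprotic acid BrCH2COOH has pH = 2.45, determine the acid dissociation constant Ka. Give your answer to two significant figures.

[H+] = 10^(-2.45) = 3.55 × 10^-3 M
At equilibrium [HA] = 0.013 − 3.55 × 10^-3 = 9.45 × 10^-3 M
Ka = [H+][A-]/[HA] = (3.55 × 10^-3)² / 9.45 × 10^-3 = 1.3 × 10^-3

Ka = 1.3 × 10^-3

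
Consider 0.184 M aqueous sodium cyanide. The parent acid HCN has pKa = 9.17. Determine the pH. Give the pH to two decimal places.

CN- is the conjugate base of the weak acid HCN.
Ka = 10^(−9.17) = 6.76 × 10^-10
Kb = Kw/Ka = 1.0×10^-14 / 6.76 × 10^-10 = 1.48 × 10^-5
Kb = [OH-]²/(0.184 − [OH-]) = 1.48 × 10^-5
Since Kb ≪ C₀, [OH-] ≈ √(Kb·C₀) = 1.65 × 10^-3 M.
Check: 0.9% ionized — well under 5%, approximation valid.
pOH = 2.78, so pH = 14.00 − pOH = 11.22

pH = 11.22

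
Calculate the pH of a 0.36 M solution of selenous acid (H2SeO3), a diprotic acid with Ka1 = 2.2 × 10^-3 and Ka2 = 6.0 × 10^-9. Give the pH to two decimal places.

Since Ka1 ≫ Ka2, the first ionization dominates [H+].
Ka1 = x²/(0.36 − x) = 2.2 × 10^-3
Solving the quadratic: x = (−Ka1 + √(Ka1² + 4·Ka1·C₀))/2 = 2.71 × 10^-2 M
pH = −log(2.71 × 10^-2) = 1.57

pH = 1.57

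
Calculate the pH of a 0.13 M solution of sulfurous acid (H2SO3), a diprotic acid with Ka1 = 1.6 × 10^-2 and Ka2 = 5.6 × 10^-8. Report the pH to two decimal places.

Ka1 ≫ Ka2, so treat the first dissociation as the only significant source of H+.
Ka1 = x²/(0.13 − x) = 1.6 × 10^-2
Solving the quadratic: x = (−Ka1 + √(Ka1² + 4·Ka1·C₀))/2 = 3.83 × 10^-2 M
pH = −log(3.83 × 10^-2) = 1.42

pH = 1.42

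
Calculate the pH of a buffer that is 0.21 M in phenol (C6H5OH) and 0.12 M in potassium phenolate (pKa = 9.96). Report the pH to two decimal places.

Using pH = pKa + log([base]/[acid]) with [base]/[acid] = 0.12/0.21:
pH = 9.96 + (-0.243) = 9.72

pH = 9.72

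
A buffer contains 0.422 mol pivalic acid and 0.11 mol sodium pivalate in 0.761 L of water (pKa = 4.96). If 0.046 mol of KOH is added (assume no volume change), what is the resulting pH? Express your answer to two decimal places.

pH = 4.58

OH- converts (CH3)3CCOOH to (CH3)3CCOO-: (CH3)3CCOOH → 0.376 mol, (CH3)3CCOO- → 0.156 mol.
pH = pKa + log(n_(CH3)3CCOO-/n_(CH3)3CCOOH) = 4.96 + log(0.156/0.376) = 4.96 + (-0.382)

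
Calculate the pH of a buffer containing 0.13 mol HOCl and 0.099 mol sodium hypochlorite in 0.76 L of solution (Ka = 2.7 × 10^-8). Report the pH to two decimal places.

pKa = −log(2.7 × 10^-8) = 7.569
pH = pKa + log([A⁻]/[HA]) = 7.569 + log(0.099/0.13)
pH = 7.569 + (-0.118) = 7.45

pH = 7.45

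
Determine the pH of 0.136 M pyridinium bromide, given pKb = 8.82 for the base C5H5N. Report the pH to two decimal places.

pH = 3.02

C5H5NH+ is the conjugate acid of the weak base C5H5N.
Kb = 10^(−8.82) = 1.51 × 10^-9
Ka = Kw/Kb = 1.0×10^-14 / 1.51 × 10^-9 = 6.62 × 10^-6
From the ICE table, Ka = x²/(0.136 − x) = 6.62 × 10^-6.
Assume x ≪ 0.136: x ≈ √(6.62 × 10^-6 × 0.136) = 9.49 × 10^-4 M
pH = −log[H+] = −log(9.49 × 10^-4) = 3.02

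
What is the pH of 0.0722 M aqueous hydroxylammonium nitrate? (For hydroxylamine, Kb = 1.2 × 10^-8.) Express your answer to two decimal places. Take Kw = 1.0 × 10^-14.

NH3OH+ is the conjugate acid of the weak base NH2OH.
Ka = Kw/Kb = 1.0×10^-14 / 1.2 × 10^-8 = 8.33 × 10^-7
Ka = x²/(0.0722 − x) = 8.33 × 10^-7
Assume x ≪ 0.0722: x ≈ √(8.33 × 10^-7 × 0.0722) = 2.45 × 10^-4 M
(x/C₀ = 0.34% < 5%, so the approximation holds.)
pH = −log[H+] = −log(2.45 × 10^-4) = 3.61

pH = 3.61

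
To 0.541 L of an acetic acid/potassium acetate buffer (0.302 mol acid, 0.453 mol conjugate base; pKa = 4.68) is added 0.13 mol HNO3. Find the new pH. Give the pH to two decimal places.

Added H+ converts CH3COO- to CH3COOH: CH3COOH → 0.432 mol, CH3COO- → 0.323 mol.
Henderson–Hasselbalch with mole ratio 0.323/0.432: pH = 4.68 + (-0.126)

pH = 4.55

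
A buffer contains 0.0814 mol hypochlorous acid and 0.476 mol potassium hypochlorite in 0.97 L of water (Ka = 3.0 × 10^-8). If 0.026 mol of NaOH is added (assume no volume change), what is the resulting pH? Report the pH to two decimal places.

OH- converts HOCl to OCl-: HOCl → 0.0554 mol, OCl- → 0.502 mol.
pKa = −log(3.0 × 10^-8) = 7.523
pH = pKa + log(n_OCl-/n_HOCl) = 7.523 + log(0.502/0.0554) = 7.523 + (+0.957)

pH = 8.48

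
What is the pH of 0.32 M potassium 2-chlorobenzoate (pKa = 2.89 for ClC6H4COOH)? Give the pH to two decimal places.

ClC6H4COO- is the conjugate base of the weak acid ClC6H4COOH.
Ka = 10^(−2.89) = 1.29 × 10^-3
Kb = Kw/Ka = 1.0×10^-14 / 1.29 × 10^-3 = 7.75 × 10^-12
Let x = [OH-] at equilibrium. Kb = x²/(0.32 − x).
Neglecting x in the denominator: x = √(7.75 × 10^-12 × 0.32) = 1.57 × 10^-6 M
(x/C₀ = 0.00049% < 5%, so the approximation holds.)
pOH = 5.80, so pH = 14.00 − pOH = 8.20

pH = 8.20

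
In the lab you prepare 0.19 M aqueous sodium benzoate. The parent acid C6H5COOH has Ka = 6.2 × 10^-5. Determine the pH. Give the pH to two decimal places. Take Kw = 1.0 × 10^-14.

pH = 8.74

C6H5COO- is the conjugate base of the weak acid C6H5COOH.
Kb = Kw/Ka = 1.0×10^-14 / 6.2 × 10^-5 = 1.61 × 10^-10
From the ICE table, Kb = x²/(0.19 − x) = 1.61 × 10^-10.
Since Kb ≪ C₀, x ≈ √(Kb·C₀) = 5.53 × 10^-6 M.
(x/C₀ = 0.0029% < 5%, so the approximation holds.)
pOH = −log(5.53 × 10^-6) = 5.26; pH = 14.00 − 5.26 = 8.74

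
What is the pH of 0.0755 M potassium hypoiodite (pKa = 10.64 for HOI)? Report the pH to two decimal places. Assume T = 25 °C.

pH = 11.74

OI- is the conjugate base of the weak acid HOI.
Ka = 10^(−10.64) = 2.29 × 10^-11
Kb = Kw/Ka = 1.0×10^-14 / 2.29 × 10^-11 = 4.37 × 10^-4
From the ICE table, Kb = [OH-]²/(0.0755 − [OH-]) = 4.37 × 10^-4.
The 5% rule fails; solving [OH-]² + Kb·[OH-] − Kb·C₀ = 0 exactly:
[OH-] = (−Kb + √(Kb² + 4·Kb·C₀))/2 = 5.53 × 10^-3 M
pOH = −log(5.53 × 10^-3) = 2.26; pH = 14.00 − 2.26 = 11.74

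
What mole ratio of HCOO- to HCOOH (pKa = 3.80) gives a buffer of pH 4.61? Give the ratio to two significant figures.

pH = pKa + log(r) ⇒ log(r) = 4.61 − 3.80 = +0.81
r = [HCOO-]/[HCOOH] = 10^(+0.81) = 6.46

ratio = 6.5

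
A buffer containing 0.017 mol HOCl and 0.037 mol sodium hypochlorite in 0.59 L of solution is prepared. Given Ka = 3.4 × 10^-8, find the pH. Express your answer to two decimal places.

pH = 7.81

pKa = −log(3.4 × 10^-8) = 7.469
pH = pKa + log([A⁻]/[HA]) = 7.469 + log(0.037/0.017)
pH = 7.469 + (+0.338) = 7.81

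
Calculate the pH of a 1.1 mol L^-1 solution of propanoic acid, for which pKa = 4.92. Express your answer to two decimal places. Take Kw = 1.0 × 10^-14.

pH = 2.44

CH3CH2COOH ⇌ CH3CH2COO- + H+
Ka = 10^(−4.92) = 1.20 × 10^-5
Ka = [H+]²/(1.1 − [H+]) = 1.20 × 10^-5
Since Ka ≪ C₀, [H+] ≈ √(Ka·C₀) = 3.63 × 10^-3 M.
pH = −log(3.63 × 10^-3) = 2.44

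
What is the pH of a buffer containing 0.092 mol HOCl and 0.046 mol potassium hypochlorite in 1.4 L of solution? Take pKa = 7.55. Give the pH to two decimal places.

pH = 7.25

Using pH = pKa + log([base]/[acid]) with [base]/[acid] = 0.046/0.092:
pH = 7.55 + (-0.301) = 7.25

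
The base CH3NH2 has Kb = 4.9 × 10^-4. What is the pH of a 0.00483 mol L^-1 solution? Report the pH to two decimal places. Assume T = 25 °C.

pH = 11.12

CH3NH2 + H2O ⇌ CH3NH3+ + OH-
Let x = [OH-] at equilibrium. Kb = x²/(0.00483 − x).
x is not negligible relative to C₀; solve x² + 0.00049·x − 2.37e-06 = 0.
x = (−Kb + √(Kb² + 4·Kb·C₀))/2 = 1.31 × 10^-3 M
pOH = −log(1.31 × 10^-3) = 2.88; pH = 14.00 − 2.88 = 11.12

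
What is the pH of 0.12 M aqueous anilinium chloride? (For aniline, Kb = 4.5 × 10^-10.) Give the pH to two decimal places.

C6H5NH3+ is the conjugate acid of the weak base C6H5NH2.
Ka = Kw/Kb = 1.0×10^-14 / 4.5 × 10^-10 = 2.22 × 10^-5
From the ICE table, Ka = [H+]²/(0.12 − [H+]) = 2.22 × 10^-5.
Neglecting [H+] in the denominator: [H+] = √(2.22 × 10^-5 × 0.12) = 1.63 × 10^-3 M
Check: 1.4% ionized — well under 5%, approximation valid.
pH = −log(1.63 × 10^-3) = 2.79

pH = 2.79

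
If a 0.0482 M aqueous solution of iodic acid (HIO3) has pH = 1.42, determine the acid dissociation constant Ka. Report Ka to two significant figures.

[H+] = 10^(-1.42) = 3.80 × 10^-2 M
At equilibrium [HA] = 0.0482 − 3.80 × 10^-2 = 1.02 × 10^-2 M
Ka = [H+][A-]/[HA] = (3.80 × 10^-2)² / 1.02 × 10^-2 = 1.4 × 10^-1

Ka = 1.4 × 10^-1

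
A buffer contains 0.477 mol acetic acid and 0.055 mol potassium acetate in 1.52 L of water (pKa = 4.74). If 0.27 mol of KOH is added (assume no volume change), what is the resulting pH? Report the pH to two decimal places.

OH- converts CH3COOH to CH3COO-: CH3COOH → 0.207 mol, CH3COO- → 0.325 mol.
Henderson–Hasselbalch with mole ratio 0.325/0.207: pH = 4.74 + (+0.196)

pH = 4.94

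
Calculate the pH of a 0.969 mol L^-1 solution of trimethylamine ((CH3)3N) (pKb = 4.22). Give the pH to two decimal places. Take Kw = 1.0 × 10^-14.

pH = 11.88

(CH3)3N + H2O ⇌ (CH3)3NH+ + OH-
Kb = 10^(−4.22) = 6.03 × 10^-5
Let x = [OH-] at equilibrium. Kb = x²/(0.969 − x).
Neglecting x in the denominator: x = √(6.03 × 10^-5 × 0.969) = 7.64 × 10^-3 M
pOH = −log(7.64 × 10^-3) = 2.12; pH = 14.00 − 2.12 = 11.88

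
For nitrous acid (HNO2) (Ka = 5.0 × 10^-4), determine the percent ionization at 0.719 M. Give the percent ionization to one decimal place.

2.6%

HNO2 ⇌ NO2- + H+; let x = [H+] at equilibrium.
x ≈ √(Ka·C₀) = √(5.0 × 10^-4 × 0.719) = 1.90 × 10^-2 M
Fraction ionized = 1.90 × 10^-2 / 0.719 = 0.0264 → 2.6%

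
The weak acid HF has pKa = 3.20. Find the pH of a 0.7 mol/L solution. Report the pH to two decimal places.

HF ⇌ F- + H+
Ka = 10^(−3.20) = 6.31 × 10^-4
Let x = [H+] at equilibrium. Ka = x²/(0.7 − x).
Assume x ≪ 0.7: x ≈ √(6.31 × 10^-4 × 0.7) = 2.10 × 10^-2 M
(x/C₀ = 3% < 5%, so the approximation holds.)
pH = −log(2.10 × 10^-2) = 1.68

pH = 1.68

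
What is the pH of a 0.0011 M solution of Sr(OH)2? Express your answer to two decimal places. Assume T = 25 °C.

pH = 11.34

Sr(OH)2 is a strong base (each formula unit releases 2 OH-); [OH-] = 0.0022 M.
pOH = -log(0.0022) = 2.66
pH = 14.00 - 2.66 = 11.34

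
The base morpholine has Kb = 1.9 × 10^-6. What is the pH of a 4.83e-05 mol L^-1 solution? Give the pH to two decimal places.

C4H8ONH + H2O ⇌ C4H8ONH2+ + OH-
From the ICE table, Kb = x²/(4.83e-05 − x) = 1.9 × 10^-6.
The 5% rule fails; solving x² + Kb·x − Kb·C₀ = 0 exactly:
x = (−Kb + √(Kb² + 4·Kb·C₀))/2 = 8.68 × 10^-6 M
pOH = 5.06, so pH = 14.00 − pOH = 8.94

pH = 8.94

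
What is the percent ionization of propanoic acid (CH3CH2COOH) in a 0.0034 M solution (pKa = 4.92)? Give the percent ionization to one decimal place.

CH3CH2COOH ⇌ CH3CH2COO- + H+; let x = [H+] at equilibrium.
Ka = 10^(−4.92) = 1.20 × 10^-5
Solve x² + 1.2e-05x − 4.08e-08 = 0 → x = 1.96 × 10^-4 M
% ionization = x/C₀ × 100% = 1.96 × 10^-4/0.0034 × 100% = 5.8%

5.8%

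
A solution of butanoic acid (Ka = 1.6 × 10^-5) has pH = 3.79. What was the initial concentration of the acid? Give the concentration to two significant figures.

C₀ = 1.8 × 10^-3 M

[H+] = 10^(-3.79) = 1.62 × 10^-4 M = x
Ka = x²/(C₀ − x) ⇒ C₀ = x + x²/Ka
C₀ = 1.62 × 10^-4 + (1.62 × 10^-4)²/(1.6 × 10^-5) = 1.80 × 10^-3 M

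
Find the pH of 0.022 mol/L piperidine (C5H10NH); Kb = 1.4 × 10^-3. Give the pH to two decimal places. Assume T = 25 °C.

C5H10NH + H2O ⇌ C5H10NH2+ + OH-
From the ICE table, Kb = [OH-]²/(0.022 − [OH-]) = 1.4 × 10^-3.
[OH-] is not negligible relative to C₀; solve [OH-]² + 0.0014·[OH-] − 3.08e-05 = 0.
[OH-] = [−0.0014 + √(0.0014² + 0.000123)]/2 = 4.89 × 10^-3 M
pOH = 2.31, so pH = 14.00 − pOH = 11.69

pH = 11.69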